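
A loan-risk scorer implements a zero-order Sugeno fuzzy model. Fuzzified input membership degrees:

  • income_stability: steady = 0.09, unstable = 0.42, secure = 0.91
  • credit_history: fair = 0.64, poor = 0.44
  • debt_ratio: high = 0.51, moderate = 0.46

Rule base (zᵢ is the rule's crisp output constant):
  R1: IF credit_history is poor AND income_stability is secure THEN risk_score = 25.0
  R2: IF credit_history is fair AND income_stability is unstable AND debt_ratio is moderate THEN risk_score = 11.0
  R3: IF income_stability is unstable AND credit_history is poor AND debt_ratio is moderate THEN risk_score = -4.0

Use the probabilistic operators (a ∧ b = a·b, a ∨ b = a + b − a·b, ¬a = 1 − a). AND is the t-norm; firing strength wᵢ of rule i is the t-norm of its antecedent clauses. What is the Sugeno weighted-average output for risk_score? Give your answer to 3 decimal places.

18.110

R1 (z=25.0): poor=0.44, secure=0.91; AND[a·b] → w = 0.4004
R2 (z=11.0): fair=0.64, unstable=0.42, moderate=0.46; AND[a·b] → w = 0.1236
R3 (z=-4.0): unstable=0.42, poor=0.44, moderate=0.46; AND[a·b] → w = 0.0850
Weighted average = (0.4004·25.0 + 0.1236·11.0 + 0.0850·-4.0) / (0.4004 + 0.1236 + 0.0850)
  = 11.0301 / 0.6091 = 18.110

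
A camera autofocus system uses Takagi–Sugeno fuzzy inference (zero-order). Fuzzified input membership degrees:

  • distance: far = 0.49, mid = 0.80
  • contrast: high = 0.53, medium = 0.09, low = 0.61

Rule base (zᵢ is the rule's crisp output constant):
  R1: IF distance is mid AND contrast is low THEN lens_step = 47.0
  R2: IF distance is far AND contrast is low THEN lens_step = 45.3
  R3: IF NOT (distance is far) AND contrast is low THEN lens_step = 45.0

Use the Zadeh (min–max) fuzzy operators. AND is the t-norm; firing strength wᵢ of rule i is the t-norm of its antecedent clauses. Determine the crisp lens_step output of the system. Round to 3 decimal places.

45.849

R1 (z=47.0): mid=0.80, low=0.61; AND[min(a, b)] → w = 0.61
R2 (z=45.3): far=0.49, low=0.61; AND[min(a, b)] → w = 0.49
R3 (z=45.0): ¬far=1−0.49=0.51, low=0.61; AND[min(a, b)] → w = 0.51
Weighted average = (0.61·47.0 + 0.49·45.3 + 0.51·45.0) / (0.61 + 0.49 + 0.51)
  = 73.8170 / 1.6100 = 45.849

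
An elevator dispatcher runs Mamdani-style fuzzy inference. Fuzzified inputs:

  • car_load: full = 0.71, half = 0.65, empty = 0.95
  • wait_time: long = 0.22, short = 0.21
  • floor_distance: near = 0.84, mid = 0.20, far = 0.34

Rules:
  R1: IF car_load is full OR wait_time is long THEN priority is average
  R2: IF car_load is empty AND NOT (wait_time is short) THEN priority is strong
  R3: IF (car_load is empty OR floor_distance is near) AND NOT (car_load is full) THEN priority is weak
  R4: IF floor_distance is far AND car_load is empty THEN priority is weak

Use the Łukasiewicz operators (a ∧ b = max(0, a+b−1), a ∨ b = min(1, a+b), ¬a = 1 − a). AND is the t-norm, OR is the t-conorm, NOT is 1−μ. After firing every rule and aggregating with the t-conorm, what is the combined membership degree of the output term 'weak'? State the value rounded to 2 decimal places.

R1: full=0.71, long=0.22; OR[min(1, a+b)] → w = 0.93
R2: empty=0.95, ¬short=1−0.21=0.79; AND[max(0, a+b−1)] → w = 0.74
R3: (empty=0.95 OR near=0.84) = 1.00; AND[max(0, a+b−1)] with ¬full=1−0.71=0.29 → w = 0.29
R4: far=0.34, empty=0.95; AND[max(0, a+b−1)] → w = 0.29
Rules with consequent 'weak': {R3, R4} → strengths 0.29, 0.29
Aggregate via t-conorm [min(1, a+b)]: 0.58

0.58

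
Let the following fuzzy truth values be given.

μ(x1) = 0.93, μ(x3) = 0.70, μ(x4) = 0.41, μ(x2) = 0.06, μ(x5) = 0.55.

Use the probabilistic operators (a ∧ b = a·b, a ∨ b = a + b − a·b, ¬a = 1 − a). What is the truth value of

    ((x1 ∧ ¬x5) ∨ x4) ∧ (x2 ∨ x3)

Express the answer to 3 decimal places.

0.472

¬x5 = 1 − 0.5500 = 0.4500
x1 ∧ ¬x5 = a·b on (0.9300, 0.4500) = 0.4185
(x1 ∧ ¬x5) ∨ x4 = a + b − a·b on (0.4185, 0.4100) = 0.6569
x2 ∨ x3 = a + b − a·b on (0.0600, 0.7000) = 0.7180
((x1 ∧ ¬x5) ∨ x4) ∧ (x2 ∨ x3) = a·b on (0.6569, 0.7180) = 0.4717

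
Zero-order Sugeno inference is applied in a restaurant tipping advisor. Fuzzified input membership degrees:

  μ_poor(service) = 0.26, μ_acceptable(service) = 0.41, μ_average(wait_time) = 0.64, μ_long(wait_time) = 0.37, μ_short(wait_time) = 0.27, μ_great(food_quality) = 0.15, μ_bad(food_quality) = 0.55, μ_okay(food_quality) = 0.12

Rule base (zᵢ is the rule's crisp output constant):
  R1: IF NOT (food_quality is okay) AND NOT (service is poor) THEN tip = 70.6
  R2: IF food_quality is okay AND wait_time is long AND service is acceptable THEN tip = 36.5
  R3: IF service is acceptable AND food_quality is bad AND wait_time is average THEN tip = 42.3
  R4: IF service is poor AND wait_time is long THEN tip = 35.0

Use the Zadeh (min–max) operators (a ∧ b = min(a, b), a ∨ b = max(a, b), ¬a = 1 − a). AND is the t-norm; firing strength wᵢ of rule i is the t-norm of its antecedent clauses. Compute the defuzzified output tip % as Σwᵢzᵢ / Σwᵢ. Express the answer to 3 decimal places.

54.292

R1 (z=70.6): ¬okay=1−0.12=0.88, ¬poor=1−0.26=0.74; AND[min(a, b)] → w = 0.74
R2 (z=36.5): okay=0.12, long=0.37, acceptable=0.41; AND[min(a, b)] → w = 0.12
R3 (z=42.3): acceptable=0.41, bad=0.55, average=0.64; AND[min(a, b)] → w = 0.41
R4 (z=35.0): poor=0.26, long=0.37; AND[min(a, b)] → w = 0.26
Weighted average = (0.74·70.6 + 0.12·36.5 + 0.41·42.3 + 0.26·35.0) / (0.74 + 0.12 + 0.41 + 0.26)
  = 83.0670 / 1.5300 = 54.292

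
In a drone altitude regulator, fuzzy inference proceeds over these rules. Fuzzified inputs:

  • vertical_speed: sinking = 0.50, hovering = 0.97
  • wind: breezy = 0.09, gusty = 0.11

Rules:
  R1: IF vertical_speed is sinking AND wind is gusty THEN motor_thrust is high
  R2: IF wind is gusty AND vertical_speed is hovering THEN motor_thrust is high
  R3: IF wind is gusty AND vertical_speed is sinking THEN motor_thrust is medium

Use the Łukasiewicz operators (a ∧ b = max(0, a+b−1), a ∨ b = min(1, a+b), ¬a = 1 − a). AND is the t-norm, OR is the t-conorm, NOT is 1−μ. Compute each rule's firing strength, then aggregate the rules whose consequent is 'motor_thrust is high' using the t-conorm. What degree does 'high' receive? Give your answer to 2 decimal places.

R1: sinking=0.50, gusty=0.11; AND[max(0, a+b−1)] → w = 0.00
R2: gusty=0.11, hovering=0.97; AND[max(0, a+b−1)] → w = 0.08
R3: gusty=0.11, sinking=0.50; AND[max(0, a+b−1)] → w = 0.00
Rules with consequent 'high': {R1, R2} → strengths 0.00, 0.08
Aggregate via t-conorm [min(1, a+b)]: 0.08

0.08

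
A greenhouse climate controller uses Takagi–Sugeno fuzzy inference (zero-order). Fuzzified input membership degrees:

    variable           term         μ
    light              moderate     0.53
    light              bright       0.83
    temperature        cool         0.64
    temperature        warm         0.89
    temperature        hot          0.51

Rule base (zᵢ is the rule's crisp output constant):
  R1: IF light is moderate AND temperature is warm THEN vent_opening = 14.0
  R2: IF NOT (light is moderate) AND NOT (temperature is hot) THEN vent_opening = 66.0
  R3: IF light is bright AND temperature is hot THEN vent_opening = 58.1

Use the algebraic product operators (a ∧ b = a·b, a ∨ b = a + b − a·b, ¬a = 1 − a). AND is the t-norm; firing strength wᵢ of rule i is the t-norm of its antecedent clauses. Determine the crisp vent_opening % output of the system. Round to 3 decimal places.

41.231

R1 (z=14.0): moderate=0.53, warm=0.89; AND[a·b] → w = 0.4717
R2 (z=66.0): ¬moderate=1−0.53=0.47, ¬hot=1−0.51=0.49; AND[a·b] → w = 0.2303
R3 (z=58.1): bright=0.83, hot=0.51; AND[a·b] → w = 0.4233
Weighted average = (0.4717·14.0 + 0.2303·66.0 + 0.4233·58.1) / (0.4717 + 0.2303 + 0.4233)
  = 46.3973 / 1.1253 = 41.231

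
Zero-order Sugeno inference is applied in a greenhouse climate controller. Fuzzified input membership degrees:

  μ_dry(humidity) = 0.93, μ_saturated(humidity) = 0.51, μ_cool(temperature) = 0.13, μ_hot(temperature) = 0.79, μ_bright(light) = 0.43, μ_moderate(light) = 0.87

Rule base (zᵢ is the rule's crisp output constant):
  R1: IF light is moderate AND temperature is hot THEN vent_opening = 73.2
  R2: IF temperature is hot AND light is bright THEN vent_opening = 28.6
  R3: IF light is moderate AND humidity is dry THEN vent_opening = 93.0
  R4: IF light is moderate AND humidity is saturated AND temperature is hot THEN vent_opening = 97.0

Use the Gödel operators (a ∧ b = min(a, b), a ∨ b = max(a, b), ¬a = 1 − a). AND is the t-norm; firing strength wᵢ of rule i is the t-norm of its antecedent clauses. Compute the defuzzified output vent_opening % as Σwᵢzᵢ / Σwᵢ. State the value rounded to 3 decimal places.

77.118

R1 (z=73.2): moderate=0.87, hot=0.79; AND[min(a, b)] → w = 0.79
R2 (z=28.6): hot=0.79, bright=0.43; AND[min(a, b)] → w = 0.43
R3 (z=93.0): moderate=0.87, dry=0.93; AND[min(a, b)] → w = 0.87
R4 (z=97.0): moderate=0.87, saturated=0.51, hot=0.79; AND[min(a, b)] → w = 0.51
Weighted average = (0.79·73.2 + 0.43·28.6 + 0.87·93.0 + 0.51·97.0) / (0.79 + 0.43 + 0.87 + 0.51)
  = 200.5060 / 2.6000 = 77.118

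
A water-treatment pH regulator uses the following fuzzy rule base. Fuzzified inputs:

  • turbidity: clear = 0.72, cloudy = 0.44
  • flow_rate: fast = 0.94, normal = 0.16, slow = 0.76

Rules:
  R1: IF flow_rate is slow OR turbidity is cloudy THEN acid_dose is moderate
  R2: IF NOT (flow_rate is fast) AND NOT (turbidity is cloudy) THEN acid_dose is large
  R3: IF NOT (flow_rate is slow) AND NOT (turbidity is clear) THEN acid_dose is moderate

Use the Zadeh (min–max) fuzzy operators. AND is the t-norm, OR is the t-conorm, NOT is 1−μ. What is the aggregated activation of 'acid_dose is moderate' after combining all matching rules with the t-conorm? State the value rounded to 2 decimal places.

0.76

R1: slow=0.76, cloudy=0.44; OR[max(a, b)] → w = 0.76
R2: ¬fast=1−0.94=0.06, ¬cloudy=1−0.44=0.56; AND[min(a, b)] → w = 0.06
R3: ¬slow=1−0.76=0.24, ¬clear=1−0.72=0.28; AND[min(a, b)] → w = 0.24
Rules with consequent 'moderate': {R1, R3} → strengths 0.76, 0.24
Aggregate via t-conorm [max(a, b)]: 0.76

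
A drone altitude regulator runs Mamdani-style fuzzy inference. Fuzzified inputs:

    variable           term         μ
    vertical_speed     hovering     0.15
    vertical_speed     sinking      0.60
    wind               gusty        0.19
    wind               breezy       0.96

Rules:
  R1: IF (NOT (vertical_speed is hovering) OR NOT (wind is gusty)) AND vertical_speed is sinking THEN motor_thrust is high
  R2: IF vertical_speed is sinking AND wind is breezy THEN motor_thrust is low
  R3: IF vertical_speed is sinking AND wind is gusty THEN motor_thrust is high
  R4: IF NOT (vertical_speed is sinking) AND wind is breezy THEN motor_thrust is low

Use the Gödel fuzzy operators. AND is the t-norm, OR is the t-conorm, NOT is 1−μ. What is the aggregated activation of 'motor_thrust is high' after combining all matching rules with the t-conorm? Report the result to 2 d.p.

R1: (¬hovering=1−0.15=0.85 OR ¬gusty=1−0.19=0.81) = 0.85; AND[min(a, b)] with sinking=0.60 → w = 0.60
R2: sinking=0.60, breezy=0.96; AND[min(a, b)] → w = 0.60
R3: sinking=0.60, gusty=0.19; AND[min(a, b)] → w = 0.19
R4: ¬sinking=1−0.60=0.40, breezy=0.96; AND[min(a, b)] → w = 0.40
Rules with consequent 'high': {R1, R3} → strengths 0.60, 0.19
Aggregate via t-conorm [max(a, b)]: 0.60

0.60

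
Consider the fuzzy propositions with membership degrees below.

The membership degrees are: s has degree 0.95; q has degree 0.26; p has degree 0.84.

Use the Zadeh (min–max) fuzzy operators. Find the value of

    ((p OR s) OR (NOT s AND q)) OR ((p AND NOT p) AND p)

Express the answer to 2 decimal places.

p OR s = max(a, b) on (0.84, 0.95) = 0.95
NOT s = 1 − 0.95 = 0.05
NOT s AND q = min(a, b) on (0.05, 0.26) = 0.05
(p OR s) OR (NOT s AND q) = max(a, b) on (0.95, 0.05) = 0.95
NOT p = 1 − 0.84 = 0.16
p AND NOT p = min(a, b) on (0.84, 0.16) = 0.16
(p AND NOT p) AND p = min(a, b) on (0.16, 0.84) = 0.16
((p OR s) OR (NOT s AND q)) OR ((p AND NOT p) AND p) = max(a, b) on (0.95, 0.16) = 0.95

0.95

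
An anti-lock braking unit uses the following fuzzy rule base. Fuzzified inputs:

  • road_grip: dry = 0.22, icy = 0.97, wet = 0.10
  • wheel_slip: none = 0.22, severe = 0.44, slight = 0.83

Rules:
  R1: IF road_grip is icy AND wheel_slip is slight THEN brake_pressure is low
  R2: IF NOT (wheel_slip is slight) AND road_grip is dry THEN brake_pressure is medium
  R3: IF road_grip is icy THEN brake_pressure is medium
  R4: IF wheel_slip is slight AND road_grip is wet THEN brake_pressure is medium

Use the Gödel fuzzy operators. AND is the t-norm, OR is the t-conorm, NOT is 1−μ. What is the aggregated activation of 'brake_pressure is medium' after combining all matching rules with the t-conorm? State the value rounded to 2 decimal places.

0.97

R1: icy=0.97, slight=0.83; AND[min(a, b)] → w = 0.83
R2: ¬slight=1−0.83=0.17, dry=0.22; AND[min(a, b)] → w = 0.17
R3: icy=0.97 → w = 0.97
R4: slight=0.83, wet=0.10; AND[min(a, b)] → w = 0.10
Rules with consequent 'medium': {R2, R3, R4} → strengths 0.17, 0.97, 0.10
Aggregate via t-conorm [max(a, b)]: 0.97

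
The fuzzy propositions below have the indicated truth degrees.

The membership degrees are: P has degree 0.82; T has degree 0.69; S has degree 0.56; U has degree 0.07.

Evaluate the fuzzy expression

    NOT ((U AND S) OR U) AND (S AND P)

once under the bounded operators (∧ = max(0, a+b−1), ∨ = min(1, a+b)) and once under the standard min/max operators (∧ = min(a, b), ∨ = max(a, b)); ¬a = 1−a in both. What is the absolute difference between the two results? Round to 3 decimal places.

0.250

Under bounded:
  U AND S = max(0, a+b−1) on (0.07, 0.56) = 0.00
  (U AND S) OR U = min(1, a+b) on (0.00, 0.07) = 0.07
  NOT ((U AND S) OR U) = 1 − 0.07 = 0.93
  S AND P = max(0, a+b−1) on (0.56, 0.82) = 0.38
  NOT ((U AND S) OR U) AND (S AND P) = max(0, a+b−1) on (0.93, 0.38) = 0.31
  → value = 0.3100
Under standard min/max:
  U AND S = min(a, b) on (0.07, 0.56) = 0.07
  (U AND S) OR U = max(a, b) on (0.07, 0.07) = 0.07
  NOT ((U AND S) OR U) = 1 − 0.07 = 0.93
  S AND P = min(a, b) on (0.56, 0.82) = 0.56
  NOT ((U AND S) OR U) AND (S AND P) = min(a, b) on (0.93, 0.56) = 0.56
  → value = 0.5600
|0.3100 − 0.5600| = 0.250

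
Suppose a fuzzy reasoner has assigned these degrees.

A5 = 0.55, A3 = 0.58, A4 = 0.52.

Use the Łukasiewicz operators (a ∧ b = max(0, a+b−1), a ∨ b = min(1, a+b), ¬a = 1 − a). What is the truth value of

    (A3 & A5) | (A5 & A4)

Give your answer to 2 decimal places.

0.20

A3 & A5 = max(0, a+b−1) on (0.58, 0.55) = 0.13
A5 & A4 = max(0, a+b−1) on (0.55, 0.52) = 0.07
(A3 & A5) | (A5 & A4) = min(1, a+b) on (0.13, 0.07) = 0.20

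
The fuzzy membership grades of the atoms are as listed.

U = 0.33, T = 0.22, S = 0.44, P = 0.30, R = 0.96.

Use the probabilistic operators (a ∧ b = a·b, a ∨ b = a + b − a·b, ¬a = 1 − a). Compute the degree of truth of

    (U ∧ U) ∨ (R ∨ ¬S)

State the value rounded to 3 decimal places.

U ∧ U = a·b on (0.3300, 0.3300) = 0.1089
¬S = 1 − 0.4400 = 0.5600
R ∨ ¬S = a + b − a·b on (0.9600, 0.5600) = 0.9824
(U ∧ U) ∨ (R ∨ ¬S) = a + b − a·b on (0.1089, 0.9824) = 0.9843

0.984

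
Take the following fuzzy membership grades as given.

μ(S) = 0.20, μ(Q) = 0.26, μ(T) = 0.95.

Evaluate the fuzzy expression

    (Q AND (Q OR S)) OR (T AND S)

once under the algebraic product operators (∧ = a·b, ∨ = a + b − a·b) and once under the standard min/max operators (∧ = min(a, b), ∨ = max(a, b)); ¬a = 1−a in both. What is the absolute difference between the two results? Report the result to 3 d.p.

Under algebraic product:
  Q OR S = a + b − a·b on (0.2600, 0.2000) = 0.4080
  Q AND (Q OR S) = a·b on (0.2600, 0.4080) = 0.1061
  T AND S = a·b on (0.9500, 0.2000) = 0.1900
  (Q AND (Q OR S)) OR (T AND S) = a + b − a·b on (0.1061, 0.1900) = 0.2759
  → value = 0.2759
Under standard min/max:
  Q OR S = max(a, b) on (0.26, 0.20) = 0.26
  Q AND (Q OR S) = min(a, b) on (0.26, 0.26) = 0.26
  T AND S = min(a, b) on (0.95, 0.20) = 0.20
  (Q AND (Q OR S)) OR (T AND S) = max(a, b) on (0.26, 0.20) = 0.26
  → value = 0.2600
|0.2759 − 0.2600| = 0.016

0.016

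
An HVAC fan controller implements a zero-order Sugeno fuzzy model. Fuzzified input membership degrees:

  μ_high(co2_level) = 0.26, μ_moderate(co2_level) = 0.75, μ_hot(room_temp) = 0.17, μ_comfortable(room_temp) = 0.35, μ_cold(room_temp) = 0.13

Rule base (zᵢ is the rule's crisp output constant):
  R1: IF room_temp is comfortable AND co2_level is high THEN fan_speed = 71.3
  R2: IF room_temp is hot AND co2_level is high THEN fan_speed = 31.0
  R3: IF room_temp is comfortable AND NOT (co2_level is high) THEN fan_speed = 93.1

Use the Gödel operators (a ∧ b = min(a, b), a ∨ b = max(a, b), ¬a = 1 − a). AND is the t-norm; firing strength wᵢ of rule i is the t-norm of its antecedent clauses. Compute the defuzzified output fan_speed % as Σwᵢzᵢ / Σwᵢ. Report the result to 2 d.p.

R1 (z=71.3): comfortable=0.35, high=0.26; AND[min(a, b)] → w = 0.26
R2 (z=31.0): hot=0.17, high=0.26; AND[min(a, b)] → w = 0.17
R3 (z=93.1): comfortable=0.35, ¬high=1−0.26=0.74; AND[min(a, b)] → w = 0.35
Weighted average = (0.26·71.3 + 0.17·31.0 + 0.35·93.1) / (0.26 + 0.17 + 0.35)
  = 56.3930 / 0.7800 = 72.30

72.30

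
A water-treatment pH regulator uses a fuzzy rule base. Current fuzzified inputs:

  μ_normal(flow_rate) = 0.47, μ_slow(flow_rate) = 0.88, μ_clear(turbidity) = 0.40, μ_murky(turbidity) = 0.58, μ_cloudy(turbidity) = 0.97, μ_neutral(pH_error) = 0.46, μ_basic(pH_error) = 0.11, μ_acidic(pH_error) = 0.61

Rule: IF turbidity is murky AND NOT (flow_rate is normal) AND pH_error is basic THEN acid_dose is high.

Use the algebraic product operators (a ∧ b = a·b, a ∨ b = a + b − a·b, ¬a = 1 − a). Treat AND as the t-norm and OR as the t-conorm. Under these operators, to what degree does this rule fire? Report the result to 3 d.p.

0.034

firing strength: murky=0.58, ¬normal=1−0.47=0.53, basic=0.11; AND[a·b] → w = 0.0338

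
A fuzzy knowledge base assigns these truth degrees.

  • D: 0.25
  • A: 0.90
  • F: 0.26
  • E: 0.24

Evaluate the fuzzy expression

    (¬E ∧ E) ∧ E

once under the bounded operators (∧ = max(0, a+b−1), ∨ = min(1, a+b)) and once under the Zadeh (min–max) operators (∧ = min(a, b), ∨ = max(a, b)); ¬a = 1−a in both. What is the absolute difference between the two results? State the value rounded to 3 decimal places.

Under bounded:
  ¬E = 1 − 0.24 = 0.76
  ¬E ∧ E = max(0, a+b−1) on (0.76, 0.24) = 0.00
  (¬E ∧ E) ∧ E = max(0, a+b−1) on (0.00, 0.24) = 0.00
  → value = 0.0000
Under Zadeh (min–max):
  ¬E = 1 − 0.24 = 0.76
  ¬E ∧ E = min(a, b) on (0.76, 0.24) = 0.24
  (¬E ∧ E) ∧ E = min(a, b) on (0.24, 0.24) = 0.24
  → value = 0.2400
|0.0000 − 0.2400| = 0.240

0.240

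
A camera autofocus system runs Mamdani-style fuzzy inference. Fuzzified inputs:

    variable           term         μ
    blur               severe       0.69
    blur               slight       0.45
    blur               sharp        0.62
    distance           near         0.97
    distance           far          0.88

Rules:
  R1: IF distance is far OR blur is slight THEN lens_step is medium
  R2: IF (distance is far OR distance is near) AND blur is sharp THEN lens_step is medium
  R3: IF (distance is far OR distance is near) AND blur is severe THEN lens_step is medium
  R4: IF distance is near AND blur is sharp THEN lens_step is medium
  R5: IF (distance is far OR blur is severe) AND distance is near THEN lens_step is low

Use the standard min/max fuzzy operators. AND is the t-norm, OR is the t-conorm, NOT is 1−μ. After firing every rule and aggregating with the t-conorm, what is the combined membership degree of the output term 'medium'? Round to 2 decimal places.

0.88

R1: far=0.88, slight=0.45; OR[max(a, b)] → w = 0.88
R2: (far=0.88 OR near=0.97) = 0.97; AND[min(a, b)] with sharp=0.62 → w = 0.62
R3: (far=0.88 OR near=0.97) = 0.97; AND[min(a, b)] with severe=0.69 → w = 0.69
R4: near=0.97, sharp=0.62; AND[min(a, b)] → w = 0.62
R5: (far=0.88 OR severe=0.69) = 0.88; AND[min(a, b)] with near=0.97 → w = 0.88
Rules with consequent 'medium': {R1, R2, R3, R4} → strengths 0.88, 0.62, 0.69, 0.62
Aggregate via t-conorm [max(a, b)]: 0.88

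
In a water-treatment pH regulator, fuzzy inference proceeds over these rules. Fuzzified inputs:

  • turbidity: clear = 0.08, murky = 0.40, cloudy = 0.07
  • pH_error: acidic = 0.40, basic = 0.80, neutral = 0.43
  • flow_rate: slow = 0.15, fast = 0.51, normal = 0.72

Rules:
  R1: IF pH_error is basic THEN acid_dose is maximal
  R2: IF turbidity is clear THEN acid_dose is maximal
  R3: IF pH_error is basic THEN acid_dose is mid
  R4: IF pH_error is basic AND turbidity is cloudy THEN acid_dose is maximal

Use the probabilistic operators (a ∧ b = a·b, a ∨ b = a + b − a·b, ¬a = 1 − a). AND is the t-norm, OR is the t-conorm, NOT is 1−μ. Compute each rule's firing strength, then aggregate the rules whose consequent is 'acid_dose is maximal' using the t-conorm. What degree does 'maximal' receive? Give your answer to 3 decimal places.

0.826

R1: basic=0.80 → w = 0.8000
R2: clear=0.08 → w = 0.0800
R3: basic=0.80 → w = 0.8000
R4: basic=0.80, cloudy=0.07; AND[a·b] → w = 0.0560
Rules with consequent 'maximal': {R1, R2, R4} → strengths 0.8000, 0.0800, 0.0560
Aggregate via t-conorm [a + b − a·b]: 0.8263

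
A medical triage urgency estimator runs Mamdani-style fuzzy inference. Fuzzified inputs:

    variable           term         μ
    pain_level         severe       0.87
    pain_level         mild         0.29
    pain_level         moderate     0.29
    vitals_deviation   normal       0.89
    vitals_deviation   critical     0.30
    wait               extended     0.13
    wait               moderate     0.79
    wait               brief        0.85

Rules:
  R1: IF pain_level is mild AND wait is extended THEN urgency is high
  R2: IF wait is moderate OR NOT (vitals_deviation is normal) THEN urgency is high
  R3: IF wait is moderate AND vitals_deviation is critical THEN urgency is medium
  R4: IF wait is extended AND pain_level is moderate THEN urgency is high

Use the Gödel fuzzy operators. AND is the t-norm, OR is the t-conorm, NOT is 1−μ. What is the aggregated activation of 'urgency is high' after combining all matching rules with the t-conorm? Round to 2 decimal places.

0.79

R1: mild=0.29, extended=0.13; AND[min(a, b)] → w = 0.13
R2: moderate=0.79, ¬normal=1−0.89=0.11; OR[max(a, b)] → w = 0.79
R3: moderate=0.79, critical=0.30; AND[min(a, b)] → w = 0.30
R4: extended=0.13, moderate=0.29; AND[min(a, b)] → w = 0.13
Rules with consequent 'high': {R1, R2, R4} → strengths 0.13, 0.79, 0.13
Aggregate via t-conorm [max(a, b)]: 0.79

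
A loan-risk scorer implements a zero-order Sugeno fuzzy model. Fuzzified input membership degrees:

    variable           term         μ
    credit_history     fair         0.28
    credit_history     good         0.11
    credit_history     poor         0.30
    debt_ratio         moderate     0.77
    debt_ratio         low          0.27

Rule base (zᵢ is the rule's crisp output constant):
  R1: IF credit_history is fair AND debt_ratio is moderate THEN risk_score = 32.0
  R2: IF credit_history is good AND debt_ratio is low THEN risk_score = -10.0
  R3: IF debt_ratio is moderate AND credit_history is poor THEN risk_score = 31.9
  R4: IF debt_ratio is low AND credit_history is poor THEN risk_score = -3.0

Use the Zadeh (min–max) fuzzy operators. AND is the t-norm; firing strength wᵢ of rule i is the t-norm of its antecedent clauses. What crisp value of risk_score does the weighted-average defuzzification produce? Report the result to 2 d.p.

R1 (z=32.0): fair=0.28, moderate=0.77; AND[min(a, b)] → w = 0.28
R2 (z=-10.0): good=0.11, low=0.27; AND[min(a, b)] → w = 0.11
R3 (z=31.9): moderate=0.77, poor=0.30; AND[min(a, b)] → w = 0.30
R4 (z=-3.0): low=0.27, poor=0.30; AND[min(a, b)] → w = 0.27
Weighted average = (0.28·32.0 + 0.11·-10.0 + 0.30·31.9 + 0.27·-3.0) / (0.28 + 0.11 + 0.30 + 0.27)
  = 16.6200 / 0.9600 = 17.31

17.31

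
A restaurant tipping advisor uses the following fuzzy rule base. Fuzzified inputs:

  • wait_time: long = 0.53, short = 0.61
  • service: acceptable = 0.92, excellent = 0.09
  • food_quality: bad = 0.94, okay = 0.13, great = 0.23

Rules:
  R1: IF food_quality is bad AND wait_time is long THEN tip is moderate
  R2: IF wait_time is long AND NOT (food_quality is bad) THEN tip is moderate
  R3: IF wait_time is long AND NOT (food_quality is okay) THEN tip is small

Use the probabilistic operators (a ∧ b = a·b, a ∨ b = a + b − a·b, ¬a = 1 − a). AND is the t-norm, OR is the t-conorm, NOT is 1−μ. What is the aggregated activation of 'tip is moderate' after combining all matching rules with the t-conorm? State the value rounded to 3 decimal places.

0.514

R1: bad=0.94, long=0.53; AND[a·b] → w = 0.4982
R2: long=0.53, ¬bad=1−0.94=0.06; AND[a·b] → w = 0.0318
R3: long=0.53, ¬okay=1−0.13=0.87; AND[a·b] → w = 0.4611
Rules with consequent 'moderate': {R1, R2} → strengths 0.4982, 0.0318
Aggregate via t-conorm [a + b − a·b]: 0.5142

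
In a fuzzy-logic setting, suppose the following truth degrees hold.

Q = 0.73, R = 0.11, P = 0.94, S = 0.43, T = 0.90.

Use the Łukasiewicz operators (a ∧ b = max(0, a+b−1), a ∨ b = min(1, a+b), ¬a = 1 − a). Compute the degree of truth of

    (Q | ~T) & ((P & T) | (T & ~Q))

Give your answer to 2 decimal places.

0.83

~T = 1 − 0.90 = 0.10
Q | ~T = min(1, a+b) on (0.73, 0.10) = 0.83
P & T = max(0, a+b−1) on (0.94, 0.90) = 0.84
~Q = 1 − 0.73 = 0.27
T & ~Q = max(0, a+b−1) on (0.90, 0.27) = 0.17
(P & T) | (T & ~Q) = min(1, a+b) on (0.84, 0.17) = 1.00
(Q | ~T) & ((P & T) | (T & ~Q)) = max(0, a+b−1) on (0.83, 1.00) = 0.83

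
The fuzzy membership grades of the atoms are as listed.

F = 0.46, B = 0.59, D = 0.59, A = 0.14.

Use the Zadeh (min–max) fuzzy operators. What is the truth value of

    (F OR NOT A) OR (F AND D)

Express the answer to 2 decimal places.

NOT A = 1 − 0.14 = 0.86
F OR NOT A = max(a, b) on (0.46, 0.86) = 0.86
F AND D = min(a, b) on (0.46, 0.59) = 0.46
(F OR NOT A) OR (F AND D) = max(a, b) on (0.86, 0.46) = 0.86

0.86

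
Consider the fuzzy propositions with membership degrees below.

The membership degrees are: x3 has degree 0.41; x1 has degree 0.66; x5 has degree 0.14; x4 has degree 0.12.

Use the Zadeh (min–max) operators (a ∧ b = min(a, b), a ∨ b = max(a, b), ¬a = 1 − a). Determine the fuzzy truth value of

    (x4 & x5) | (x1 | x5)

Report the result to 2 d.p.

x4 & x5 = min(a, b) on (0.12, 0.14) = 0.12
x1 | x5 = max(a, b) on (0.66, 0.14) = 0.66
(x4 & x5) | (x1 | x5) = max(a, b) on (0.12, 0.66) = 0.66

0.66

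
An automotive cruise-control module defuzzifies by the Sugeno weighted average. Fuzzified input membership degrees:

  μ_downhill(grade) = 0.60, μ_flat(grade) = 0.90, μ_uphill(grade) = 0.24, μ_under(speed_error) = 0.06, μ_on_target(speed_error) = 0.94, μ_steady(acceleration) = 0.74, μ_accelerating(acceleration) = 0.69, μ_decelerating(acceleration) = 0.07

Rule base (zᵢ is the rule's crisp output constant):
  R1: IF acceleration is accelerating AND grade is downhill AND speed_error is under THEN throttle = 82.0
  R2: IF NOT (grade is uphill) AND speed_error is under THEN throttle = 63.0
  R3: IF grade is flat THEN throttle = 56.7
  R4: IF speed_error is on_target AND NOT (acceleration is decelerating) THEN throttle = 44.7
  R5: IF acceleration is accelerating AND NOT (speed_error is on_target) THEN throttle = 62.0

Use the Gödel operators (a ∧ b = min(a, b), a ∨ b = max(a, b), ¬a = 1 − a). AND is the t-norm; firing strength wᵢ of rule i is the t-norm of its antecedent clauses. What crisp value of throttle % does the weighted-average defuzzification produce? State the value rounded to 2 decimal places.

R1 (z=82.0): accelerating=0.69, downhill=0.60, under=0.06; AND[min(a, b)] → w = 0.06
R2 (z=63.0): ¬uphill=1−0.24=0.76, under=0.06; AND[min(a, b)] → w = 0.06
R3 (z=56.7): flat=0.90 → w = 0.90
R4 (z=44.7): on_target=0.94, ¬decelerating=1−0.07=0.93; AND[min(a, b)] → w = 0.93
R5 (z=62.0): accelerating=0.69, ¬on_target=1−0.94=0.06; AND[min(a, b)] → w = 0.06
Weighted average = (0.06·82.0 + 0.06·63.0 + 0.90·56.7 + 0.93·44.7 + 0.06·62.0) / (0.06 + 0.06 + 0.90 + 0.93 + 0.06)
  = 105.0210 / 2.0100 = 52.25

52.25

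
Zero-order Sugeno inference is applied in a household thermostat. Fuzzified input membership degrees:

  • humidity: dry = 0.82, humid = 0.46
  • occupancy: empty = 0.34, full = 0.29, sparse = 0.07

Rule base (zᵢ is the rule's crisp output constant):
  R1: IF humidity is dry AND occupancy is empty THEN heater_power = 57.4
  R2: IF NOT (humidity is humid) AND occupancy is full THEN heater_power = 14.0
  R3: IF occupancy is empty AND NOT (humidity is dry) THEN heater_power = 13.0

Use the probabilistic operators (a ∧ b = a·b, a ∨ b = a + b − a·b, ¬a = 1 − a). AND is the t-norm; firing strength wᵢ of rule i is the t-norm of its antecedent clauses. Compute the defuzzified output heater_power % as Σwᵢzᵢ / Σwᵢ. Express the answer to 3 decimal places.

38.242

R1 (z=57.4): dry=0.82, empty=0.34; AND[a·b] → w = 0.2788
R2 (z=14.0): ¬humid=1−0.46=0.54, full=0.29; AND[a·b] → w = 0.1566
R3 (z=13.0): empty=0.34, ¬dry=1−0.82=0.18; AND[a·b] → w = 0.0612
Weighted average = (0.2788·57.4 + 0.1566·14.0 + 0.0612·13.0) / (0.2788 + 0.1566 + 0.0612)
  = 18.9911 / 0.4966 = 38.242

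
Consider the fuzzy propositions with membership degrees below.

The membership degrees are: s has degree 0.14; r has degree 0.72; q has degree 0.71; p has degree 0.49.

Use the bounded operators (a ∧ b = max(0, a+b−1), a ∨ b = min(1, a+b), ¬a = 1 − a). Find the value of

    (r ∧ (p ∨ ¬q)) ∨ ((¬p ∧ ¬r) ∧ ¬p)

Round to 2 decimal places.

¬q = 1 − 0.71 = 0.29
p ∨ ¬q = min(1, a+b) on (0.49, 0.29) = 0.78
r ∧ (p ∨ ¬q) = max(0, a+b−1) on (0.72, 0.78) = 0.50
¬p = 1 − 0.49 = 0.51
¬r = 1 − 0.72 = 0.28
¬p ∧ ¬r = max(0, a+b−1) on (0.51, 0.28) = 0.00
¬p = 1 − 0.49 = 0.51
(¬p ∧ ¬r) ∧ ¬p = max(0, a+b−1) on (0.00, 0.51) = 0.00
(r ∧ (p ∨ ¬q)) ∨ ((¬p ∧ ¬r) ∧ ¬p) = min(1, a+b) on (0.50, 0.00) = 0.50

0.50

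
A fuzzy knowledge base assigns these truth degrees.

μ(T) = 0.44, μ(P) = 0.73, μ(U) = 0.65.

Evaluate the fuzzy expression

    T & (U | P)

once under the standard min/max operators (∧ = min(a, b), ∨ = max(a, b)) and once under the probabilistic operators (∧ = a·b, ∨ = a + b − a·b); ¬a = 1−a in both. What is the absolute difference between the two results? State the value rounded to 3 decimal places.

0.042

Under standard min/max:
  U | P = max(a, b) on (0.65, 0.73) = 0.73
  T & (U | P) = min(a, b) on (0.44, 0.73) = 0.44
  → value = 0.4400
Under probabilistic:
  U | P = a + b − a·b on (0.6500, 0.7300) = 0.9055
  T & (U | P) = a·b on (0.4400, 0.9055) = 0.3984
  → value = 0.3984
|0.4400 − 0.3984| = 0.042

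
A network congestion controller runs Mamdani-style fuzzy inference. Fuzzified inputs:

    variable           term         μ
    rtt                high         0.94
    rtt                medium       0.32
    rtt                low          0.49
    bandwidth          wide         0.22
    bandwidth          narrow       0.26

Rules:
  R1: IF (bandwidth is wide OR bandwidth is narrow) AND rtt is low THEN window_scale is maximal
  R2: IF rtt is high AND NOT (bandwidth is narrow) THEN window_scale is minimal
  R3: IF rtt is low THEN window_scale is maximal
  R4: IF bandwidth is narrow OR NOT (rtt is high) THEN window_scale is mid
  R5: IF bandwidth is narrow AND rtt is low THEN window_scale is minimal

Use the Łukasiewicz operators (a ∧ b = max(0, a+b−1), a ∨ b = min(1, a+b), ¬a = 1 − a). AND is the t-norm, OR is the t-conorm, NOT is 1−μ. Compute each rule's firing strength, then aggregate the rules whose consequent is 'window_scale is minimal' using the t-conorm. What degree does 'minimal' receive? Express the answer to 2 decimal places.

R1: (wide=0.22 OR narrow=0.26) = 0.48; AND[max(0, a+b−1)] with low=0.49 → w = 0.00
R2: high=0.94, ¬narrow=1−0.26=0.74; AND[max(0, a+b−1)] → w = 0.68
R3: low=0.49 → w = 0.49
R4: narrow=0.26, ¬high=1−0.94=0.06; OR[min(1, a+b)] → w = 0.32
R5: narrow=0.26, low=0.49; AND[max(0, a+b−1)] → w = 0.00
Rules with consequent 'minimal': {R2, R5} → strengths 0.68, 0.00
Aggregate via t-conorm [min(1, a+b)]: 0.68

0.68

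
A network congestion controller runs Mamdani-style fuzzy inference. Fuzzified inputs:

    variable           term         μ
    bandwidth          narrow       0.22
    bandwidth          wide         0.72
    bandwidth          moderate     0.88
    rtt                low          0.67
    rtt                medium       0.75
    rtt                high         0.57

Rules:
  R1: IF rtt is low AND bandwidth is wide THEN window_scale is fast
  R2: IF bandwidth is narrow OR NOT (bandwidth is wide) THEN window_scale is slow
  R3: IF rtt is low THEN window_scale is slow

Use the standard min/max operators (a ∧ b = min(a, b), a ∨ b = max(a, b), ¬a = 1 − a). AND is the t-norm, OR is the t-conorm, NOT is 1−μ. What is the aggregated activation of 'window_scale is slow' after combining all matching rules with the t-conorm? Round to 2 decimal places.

R1: low=0.67, wide=0.72; AND[min(a, b)] → w = 0.67
R2: narrow=0.22, ¬wide=1−0.72=0.28; OR[max(a, b)] → w = 0.28
R3: low=0.67 → w = 0.67
Rules with consequent 'slow': {R2, R3} → strengths 0.28, 0.67
Aggregate via t-conorm [max(a, b)]: 0.67

0.67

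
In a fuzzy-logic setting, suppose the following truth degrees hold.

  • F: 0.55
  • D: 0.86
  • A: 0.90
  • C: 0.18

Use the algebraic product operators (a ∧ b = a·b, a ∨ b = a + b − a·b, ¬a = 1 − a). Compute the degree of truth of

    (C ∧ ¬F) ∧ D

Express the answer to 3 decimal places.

¬F = 1 − 0.5500 = 0.4500
C ∧ ¬F = a·b on (0.1800, 0.4500) = 0.0810
(C ∧ ¬F) ∧ D = a·b on (0.0810, 0.8600) = 0.0697

0.070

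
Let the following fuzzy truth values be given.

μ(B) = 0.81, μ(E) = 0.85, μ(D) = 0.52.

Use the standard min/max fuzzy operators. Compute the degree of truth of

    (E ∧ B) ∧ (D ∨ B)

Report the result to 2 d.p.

0.81

E ∧ B = min(a, b) on (0.85, 0.81) = 0.81
D ∨ B = max(a, b) on (0.52, 0.81) = 0.81
(E ∧ B) ∧ (D ∨ B) = min(a, b) on (0.81, 0.81) = 0.81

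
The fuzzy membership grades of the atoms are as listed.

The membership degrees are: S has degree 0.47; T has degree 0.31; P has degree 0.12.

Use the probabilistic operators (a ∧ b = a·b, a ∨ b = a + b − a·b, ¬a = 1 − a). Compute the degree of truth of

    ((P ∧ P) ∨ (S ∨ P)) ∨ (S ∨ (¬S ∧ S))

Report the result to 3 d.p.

P ∧ P = a·b on (0.1200, 0.1200) = 0.0144
S ∨ P = a + b − a·b on (0.4700, 0.1200) = 0.5336
(P ∧ P) ∨ (S ∨ P) = a + b − a·b on (0.0144, 0.5336) = 0.5403
¬S = 1 − 0.4700 = 0.5300
¬S ∧ S = a·b on (0.5300, 0.4700) = 0.2491
S ∨ (¬S ∧ S) = a + b − a·b on (0.4700, 0.2491) = 0.6020
((P ∧ P) ∨ (S ∨ P)) ∨ (S ∨ (¬S ∧ S)) = a + b − a·b on (0.5403, 0.6020) = 0.8171

0.817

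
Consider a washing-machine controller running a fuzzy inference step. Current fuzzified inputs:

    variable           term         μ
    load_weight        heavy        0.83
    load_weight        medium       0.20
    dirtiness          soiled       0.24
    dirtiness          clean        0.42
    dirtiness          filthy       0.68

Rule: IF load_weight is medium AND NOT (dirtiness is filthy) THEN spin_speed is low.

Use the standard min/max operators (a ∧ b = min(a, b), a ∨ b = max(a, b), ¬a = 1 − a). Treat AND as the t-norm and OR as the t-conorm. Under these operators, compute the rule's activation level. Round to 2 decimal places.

0.20

firing strength: medium=0.20, ¬filthy=1−0.68=0.32; AND[min(a, b)] → w = 0.20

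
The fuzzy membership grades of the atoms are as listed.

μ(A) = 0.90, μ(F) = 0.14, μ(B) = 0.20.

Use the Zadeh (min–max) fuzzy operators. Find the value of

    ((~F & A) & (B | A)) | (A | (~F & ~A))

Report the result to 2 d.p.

~F = 1 − 0.14 = 0.86
~F & A = min(a, b) on (0.86, 0.90) = 0.86
B | A = max(a, b) on (0.20, 0.90) = 0.90
(~F & A) & (B | A) = min(a, b) on (0.86, 0.90) = 0.86
~F = 1 − 0.14 = 0.86
~A = 1 − 0.90 = 0.10
~F & ~A = min(a, b) on (0.86, 0.10) = 0.10
A | (~F & ~A) = max(a, b) on (0.90, 0.10) = 0.90
((~F & A) & (B | A)) | (A | (~F & ~A)) = max(a, b) on (0.86, 0.90) = 0.90

0.90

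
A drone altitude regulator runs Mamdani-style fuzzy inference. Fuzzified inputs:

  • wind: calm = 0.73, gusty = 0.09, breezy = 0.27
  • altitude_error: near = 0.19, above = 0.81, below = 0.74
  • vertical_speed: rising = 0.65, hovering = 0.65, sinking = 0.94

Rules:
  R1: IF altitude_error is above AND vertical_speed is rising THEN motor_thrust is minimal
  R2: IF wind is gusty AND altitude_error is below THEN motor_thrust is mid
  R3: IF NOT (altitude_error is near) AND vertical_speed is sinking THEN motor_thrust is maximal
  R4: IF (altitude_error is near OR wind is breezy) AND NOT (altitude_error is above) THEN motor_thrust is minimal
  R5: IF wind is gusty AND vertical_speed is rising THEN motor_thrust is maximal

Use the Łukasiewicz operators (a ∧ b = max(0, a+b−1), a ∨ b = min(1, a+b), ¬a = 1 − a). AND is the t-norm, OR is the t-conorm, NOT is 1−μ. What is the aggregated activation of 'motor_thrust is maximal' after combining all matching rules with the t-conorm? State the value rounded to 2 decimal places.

R1: above=0.81, rising=0.65; AND[max(0, a+b−1)] → w = 0.46
R2: gusty=0.09, below=0.74; AND[max(0, a+b−1)] → w = 0.00
R3: ¬near=1−0.19=0.81, sinking=0.94; AND[max(0, a+b−1)] → w = 0.75
R4: (near=0.19 OR breezy=0.27) = 0.46; AND[max(0, a+b−1)] with ¬above=1−0.81=0.19 → w = 0.00
R5: gusty=0.09, rising=0.65; AND[max(0, a+b−1)] → w = 0.00
Rules with consequent 'maximal': {R3, R5} → strengths 0.75, 0.00
Aggregate via t-conorm [min(1, a+b)]: 0.75

0.75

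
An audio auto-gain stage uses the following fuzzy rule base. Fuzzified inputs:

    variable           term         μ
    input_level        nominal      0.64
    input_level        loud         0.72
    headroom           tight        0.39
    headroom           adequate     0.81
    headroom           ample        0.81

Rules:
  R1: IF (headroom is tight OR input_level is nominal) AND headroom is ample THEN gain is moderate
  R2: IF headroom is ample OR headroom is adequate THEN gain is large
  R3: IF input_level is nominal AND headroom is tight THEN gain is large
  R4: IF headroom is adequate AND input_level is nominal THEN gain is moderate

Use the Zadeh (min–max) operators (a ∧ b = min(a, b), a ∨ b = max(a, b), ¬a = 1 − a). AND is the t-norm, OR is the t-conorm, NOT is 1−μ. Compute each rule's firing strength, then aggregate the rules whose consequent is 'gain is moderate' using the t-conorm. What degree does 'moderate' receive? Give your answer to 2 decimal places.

R1: (tight=0.39 OR nominal=0.64) = 0.64; AND[min(a, b)] with ample=0.81 → w = 0.64
R2: ample=0.81, adequate=0.81; OR[max(a, b)] → w = 0.81
R3: nominal=0.64, tight=0.39; AND[min(a, b)] → w = 0.39
R4: adequate=0.81, nominal=0.64; AND[min(a, b)] → w = 0.64
Rules with consequent 'moderate': {R1, R4} → strengths 0.64, 0.64
Aggregate via t-conorm [max(a, b)]: 0.64

0.64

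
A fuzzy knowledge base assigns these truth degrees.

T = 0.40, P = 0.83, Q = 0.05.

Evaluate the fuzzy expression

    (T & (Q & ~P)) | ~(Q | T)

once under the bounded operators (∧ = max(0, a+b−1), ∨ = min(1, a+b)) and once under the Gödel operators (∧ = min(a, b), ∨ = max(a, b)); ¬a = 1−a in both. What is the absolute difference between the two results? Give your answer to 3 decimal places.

Under bounded:
  ~P = 1 − 0.83 = 0.17
  Q & ~P = max(0, a+b−1) on (0.05, 0.17) = 0.00
  T & (Q & ~P) = max(0, a+b−1) on (0.40, 0.00) = 0.00
  Q | T = min(1, a+b) on (0.05, 0.40) = 0.45
  ~(Q | T) = 1 − 0.45 = 0.55
  (T & (Q & ~P)) | ~(Q | T) = min(1, a+b) on (0.00, 0.55) = 0.55
  → value = 0.5500
Under Gödel:
  ~P = 1 − 0.83 = 0.17
  Q & ~P = min(a, b) on (0.05, 0.17) = 0.05
  T & (Q & ~P) = min(a, b) on (0.40, 0.05) = 0.05
  Q | T = max(a, b) on (0.05, 0.40) = 0.40
  ~(Q | T) = 1 − 0.40 = 0.60
  (T & (Q & ~P)) | ~(Q | T) = max(a, b) on (0.05, 0.60) = 0.60
  → value = 0.6000
|0.5500 − 0.6000| = 0.050

0.050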